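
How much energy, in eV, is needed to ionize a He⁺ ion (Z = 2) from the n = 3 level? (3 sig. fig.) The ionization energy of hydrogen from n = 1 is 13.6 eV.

E_n = −13.6 Z²/n² = −54.40/n² eV for Z = 2.
E_3 = −54.40/9 = −6.04 eV, so ionization (to E = 0) requires 6.04 eV.

6.04 eV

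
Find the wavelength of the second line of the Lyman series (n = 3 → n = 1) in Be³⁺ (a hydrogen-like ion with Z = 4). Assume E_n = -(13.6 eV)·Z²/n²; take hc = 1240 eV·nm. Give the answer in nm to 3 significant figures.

6.41 nm

The Lyman series terminates on n_f = 1; the second line has n_i = 1+2 = 3.
ΔE = 217.6 × (1/1² − 1/3²) = 193.4 eV.
λ = 1240 / 193.4 = 6.41 nm.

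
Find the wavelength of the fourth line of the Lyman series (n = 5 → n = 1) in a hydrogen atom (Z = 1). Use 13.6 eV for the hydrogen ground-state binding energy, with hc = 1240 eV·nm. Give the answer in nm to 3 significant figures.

95.0 nm

The Lyman series terminates on n_f = 1; the fourth line has n_i = 1+4 = 5.
ΔE = 13.60 × (1/1² − 1/5²) = 13.06 eV.
λ = 1240 / 13.06 = 95.0 nm.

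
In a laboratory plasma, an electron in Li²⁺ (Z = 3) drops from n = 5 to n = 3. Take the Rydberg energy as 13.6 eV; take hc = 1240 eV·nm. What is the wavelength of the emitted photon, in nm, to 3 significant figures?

For Z = 3 the level energies scale as Z², so the effective Rydberg energy is 13.6 × 9 = 122.4 eV.
ΔE = 122.4 × (1/3² − 1/5²) = 122.4 × 0.07111 = 8.704 eV.
λ = hc/ΔE = 1240 / 8.704 = 142 nm.

142 nm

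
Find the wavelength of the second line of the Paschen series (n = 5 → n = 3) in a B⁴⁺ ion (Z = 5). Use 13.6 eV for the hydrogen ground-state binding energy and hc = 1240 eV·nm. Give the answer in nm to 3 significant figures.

51.3 nm

The Paschen series terminates on n_f = 3; the second line has n_i = 3+2 = 5.
ΔE = 340.0 × (1/3² − 1/5²) = 24.18 eV.
λ = 1240 / 24.18 = 51.3 nm.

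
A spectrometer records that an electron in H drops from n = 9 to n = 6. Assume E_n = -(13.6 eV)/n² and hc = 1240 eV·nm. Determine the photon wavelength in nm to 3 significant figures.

ΔE = 13.60 × (1/6² − 1/9²) = 13.60 × 0.01543 = 0.2099 eV.
λ = hc/ΔE = 1240 / 0.2099 = 5910 nm.

5910 nm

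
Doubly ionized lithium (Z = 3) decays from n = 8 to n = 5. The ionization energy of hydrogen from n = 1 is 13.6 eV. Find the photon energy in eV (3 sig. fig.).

The Bohr energies scale as Z², so for Z = 3: E_n = −122.4/n² eV.
E_8 = −122.4/64 = −1.913 eV and E_5 = −122.4/25 = −4.896 eV.
The photon energy is |E_8 − E_5| = 2.98 eV.

2.98 eV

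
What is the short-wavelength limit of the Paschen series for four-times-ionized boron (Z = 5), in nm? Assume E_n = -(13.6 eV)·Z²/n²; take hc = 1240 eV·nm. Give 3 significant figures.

32.8 nm

The Paschen series has lower level n_f = 3; the series limit corresponds to n_i → ∞.
ΔE_max = 13.6 × 25 / 3² = 37.78 eV.
λ_min = 1240 / 37.78 = 32.8 nm.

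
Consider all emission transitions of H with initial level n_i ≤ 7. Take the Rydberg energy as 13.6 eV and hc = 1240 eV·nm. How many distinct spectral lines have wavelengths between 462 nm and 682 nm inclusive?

Enumerate all n_i → n_f pairs with 1 ≤ n_f < n_i ≤ 7 and compute λ = 1240 / [13.6·1·(1/n_f² − 1/n_i²)].
Lines falling in [462, 682] nm: 4→2 (486.3 nm), 3→2 (656.5 nm).

2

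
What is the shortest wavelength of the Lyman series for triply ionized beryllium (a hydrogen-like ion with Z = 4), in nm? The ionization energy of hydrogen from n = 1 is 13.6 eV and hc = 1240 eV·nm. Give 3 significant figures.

The Lyman series has lower level n_f = 1; the series limit corresponds to n_i → ∞.
ΔE_max = 13.6 × 16 / 1² = 217.6 eV.
λ_min = 1240 / 217.6 = 5.70 nm.

5.70 nm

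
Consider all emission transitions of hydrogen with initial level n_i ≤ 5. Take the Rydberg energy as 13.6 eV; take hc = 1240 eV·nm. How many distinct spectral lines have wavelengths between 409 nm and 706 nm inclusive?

Enumerate all n_i → n_f pairs with 1 ≤ n_f < n_i ≤ 5 and compute λ = 1240 / [13.6·1·(1/n_f² − 1/n_i²)].
Lines falling in [409, 706] nm: 5→2 (434.2 nm), 4→2 (486.3 nm), 3→2 (656.5 nm).

3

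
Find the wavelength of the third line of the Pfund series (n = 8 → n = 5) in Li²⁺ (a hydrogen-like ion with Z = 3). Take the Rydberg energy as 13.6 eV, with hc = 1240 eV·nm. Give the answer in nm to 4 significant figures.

The Pfund series terminates on n_f = 5; the third line has n_i = 5+3 = 8.
ΔE = 122.4 × (1/5² − 1/8²) = 2.984 eV.
λ = 1240 / 2.984 = 415.6 nm.

415.6 nm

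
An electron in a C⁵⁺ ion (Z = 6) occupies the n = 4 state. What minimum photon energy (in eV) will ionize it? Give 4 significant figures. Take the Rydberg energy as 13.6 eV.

E_n = −13.6 Z²/n² = −489.6/n² eV for Z = 6.
E_4 = −489.6/16 = −30.60 eV, so ionization (to E = 0) requires 30.60 eV.

30.60 eV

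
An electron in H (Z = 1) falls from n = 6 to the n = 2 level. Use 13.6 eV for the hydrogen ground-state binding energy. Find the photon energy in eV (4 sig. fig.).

E_6 = −13.60/36 = −0.3778 eV and E_2 = −13.60/4 = −3.400 eV.
The photon energy is |E_6 − E_2| = 3.022 eV.

3.022 eV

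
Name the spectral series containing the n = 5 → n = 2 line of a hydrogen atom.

Balmer

The series is set by the lower level: n_f = 2 is the Balmer series.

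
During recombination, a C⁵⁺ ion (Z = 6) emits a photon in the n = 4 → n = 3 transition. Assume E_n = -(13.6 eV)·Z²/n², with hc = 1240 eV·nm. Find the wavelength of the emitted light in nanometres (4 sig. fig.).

For Z = 6 the level energies scale as Z², so the effective Rydberg energy is 13.6 × 36 = 489.6 eV.
ΔE = 489.6 × (1/3² − 1/4²) = 489.6 × 0.04861 = 23.80 eV.
λ = hc/ΔE = 1240 / 23.80 = 52.10 nm.

52.10 nm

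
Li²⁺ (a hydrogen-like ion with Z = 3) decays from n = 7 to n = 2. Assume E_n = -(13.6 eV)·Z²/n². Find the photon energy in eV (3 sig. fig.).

The Bohr energies scale as Z², so for Z = 3: E_n = −122.4/n² eV.
E_7 = −122.4/49 = −2.498 eV and E_2 = −122.4/4 = −30.60 eV.
The photon energy is |E_7 − E_2| = 28.1 eV.

28.1 eV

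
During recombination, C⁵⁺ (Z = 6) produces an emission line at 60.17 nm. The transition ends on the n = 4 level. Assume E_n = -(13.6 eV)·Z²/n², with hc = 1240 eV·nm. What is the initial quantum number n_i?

n_i = 7

The photon energy is ΔE = hc/λ = 1240 / 60.17 = 20.61 eV.
With Z = 6, ΔE = 489.6 × (1/n_f² − 1/n_i²), so 1/n_f² − 1/n_i² = 0.04209.
With n_f = 4: 1/n_i² = 1/16 − 0.04209 = 0.02041, so n_i ≈ 7.00.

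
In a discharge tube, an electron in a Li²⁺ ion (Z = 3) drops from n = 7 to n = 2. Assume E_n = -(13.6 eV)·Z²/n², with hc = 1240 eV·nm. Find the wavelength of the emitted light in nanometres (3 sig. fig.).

44.1 nm

For Z = 3 the level energies scale as Z², so the effective Rydberg energy is 13.6 × 9 = 122.4 eV.
ΔE = 122.4 × (1/2² − 1/7²) = 122.4 × 0.2296 = 28.10 eV.
λ = hc/ΔE = 1240 / 28.10 = 44.1 nm.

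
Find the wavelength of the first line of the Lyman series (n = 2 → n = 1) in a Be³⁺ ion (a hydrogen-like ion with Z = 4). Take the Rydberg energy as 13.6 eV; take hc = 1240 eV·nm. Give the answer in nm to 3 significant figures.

7.60 nm

The Lyman series terminates on n_f = 1; the first line has n_i = 1+1 = 2.
ΔE = 217.6 × (1/1² − 1/2²) = 163.2 eV.
λ = 1240 / 163.2 = 7.60 nm.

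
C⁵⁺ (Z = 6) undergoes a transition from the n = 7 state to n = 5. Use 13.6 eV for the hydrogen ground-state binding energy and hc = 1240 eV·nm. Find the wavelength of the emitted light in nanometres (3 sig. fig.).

For Z = 6 the level energies scale as Z², so the effective Rydberg energy is 13.6 × 36 = 489.6 eV.
ΔE = 489.6 × (1/5² − 1/7²) = 489.6 × 0.01959 = 9.592 eV.
λ = hc/ΔE = 1240 / 9.592 = 129 nm.

129 nm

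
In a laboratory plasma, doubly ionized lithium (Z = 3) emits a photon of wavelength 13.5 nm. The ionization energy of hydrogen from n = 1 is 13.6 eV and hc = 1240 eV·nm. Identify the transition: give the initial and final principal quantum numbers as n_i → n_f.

n_i = 2, n_f = 1

The photon energy is ΔE = hc/λ = 1240 / 13.5 = 91.85 eV.
With Z = 3, ΔE = 122.4 × (1/n_f² − 1/n_i²), so 1/n_f² − 1/n_i² = 0.7504.
Trying n_f = 1 gives 1/n_i² = 0.2496, i.e. n_i ≈ 2; this pair matches.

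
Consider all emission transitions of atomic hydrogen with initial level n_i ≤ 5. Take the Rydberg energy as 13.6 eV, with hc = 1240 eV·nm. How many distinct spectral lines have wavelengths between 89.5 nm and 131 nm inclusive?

Enumerate all n_i → n_f pairs with 1 ≤ n_f < n_i ≤ 5 and compute λ = 1240 / [13.6·1·(1/n_f² − 1/n_i²)].
Lines falling in [89.5, 131] nm: 5→1 (94.98 nm), 4→1 (97.25 nm), 3→1 (102.6 nm), 2→1 (121.6 nm).

4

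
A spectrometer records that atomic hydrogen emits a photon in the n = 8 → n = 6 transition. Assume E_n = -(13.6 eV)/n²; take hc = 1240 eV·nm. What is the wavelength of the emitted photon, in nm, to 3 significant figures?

ΔE = 13.60 × (1/6² − 1/8²) = 13.60 × 0.01215 = 0.1653 eV.
λ = hc/ΔE = 1240 / 0.1653 = 7500 nm.

7500 nm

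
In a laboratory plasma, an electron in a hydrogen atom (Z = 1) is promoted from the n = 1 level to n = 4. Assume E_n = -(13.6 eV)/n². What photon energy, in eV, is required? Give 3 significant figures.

E_4 = −13.60/16 = −0.8500 eV and E_1 = −13.60/1 = −13.60 eV.
The photon energy is |E_4 − E_1| = 12.8 eV.

12.8 eV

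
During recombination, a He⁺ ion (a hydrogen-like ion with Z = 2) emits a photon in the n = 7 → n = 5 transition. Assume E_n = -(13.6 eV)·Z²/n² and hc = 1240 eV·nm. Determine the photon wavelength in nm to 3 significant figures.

For Z = 2 the level energies scale as Z², so the effective Rydberg energy is 13.6 × 4 = 54.40 eV.
ΔE = 54.40 × (1/5² − 1/7²) = 54.40 × 0.01959 = 1.066 eV.
λ = hc/ΔE = 1240 / 1.066 = 1160 nm.

1160 nm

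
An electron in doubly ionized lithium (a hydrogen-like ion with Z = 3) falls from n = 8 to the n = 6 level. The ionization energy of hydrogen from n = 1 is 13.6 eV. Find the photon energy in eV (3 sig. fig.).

The Bohr energies scale as Z², so for Z = 3: E_n = −122.4/n² eV.
E_8 = −122.4/64 = −1.913 eV and E_6 = −122.4/36 = −3.400 eV.
The photon energy is |E_8 − E_6| = 1.49 eV.

1.49 eV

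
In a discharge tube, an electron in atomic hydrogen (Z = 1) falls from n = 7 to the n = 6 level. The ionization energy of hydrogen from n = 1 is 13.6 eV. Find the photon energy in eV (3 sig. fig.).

E_7 = −13.60/49 = −0.2776 eV and E_6 = −13.60/36 = −0.3778 eV.
The photon energy is |E_7 − E_6| = 0.100 eV.

0.100 eV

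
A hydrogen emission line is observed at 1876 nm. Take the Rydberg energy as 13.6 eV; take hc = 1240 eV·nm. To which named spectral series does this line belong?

ΔE = 1240/1876 = 0.6610 eV.
This matches 13.6 × (1/3² − 1/4²), so n_f = 3: the Paschen series.

Paschen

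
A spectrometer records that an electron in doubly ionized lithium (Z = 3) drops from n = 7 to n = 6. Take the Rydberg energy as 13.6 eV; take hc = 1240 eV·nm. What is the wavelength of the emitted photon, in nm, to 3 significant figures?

For Z = 3 the level energies scale as Z², so the effective Rydberg energy is 13.6 × 9 = 122.4 eV.
ΔE = 122.4 × (1/6² − 1/7²) = 122.4 × 0.007370 = 0.9020 eV.
λ = hc/ΔE = 1240 / 0.9020 = 1370 nm.

1370 nm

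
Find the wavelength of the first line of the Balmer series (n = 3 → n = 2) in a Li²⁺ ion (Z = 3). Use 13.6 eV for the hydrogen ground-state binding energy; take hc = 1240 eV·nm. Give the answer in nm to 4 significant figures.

72.94 nm

The Balmer series terminates on n_f = 2; the first line has n_i = 2+1 = 3.
ΔE = 122.4 × (1/2² − 1/3²) = 17.00 eV.
λ = 1240 / 17.00 = 72.94 nm.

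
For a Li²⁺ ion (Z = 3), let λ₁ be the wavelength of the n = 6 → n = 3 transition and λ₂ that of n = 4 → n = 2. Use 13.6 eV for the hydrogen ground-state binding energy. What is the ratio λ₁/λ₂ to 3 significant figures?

2.25

λ ∝ 1/ΔE ∝ 1/(1/n_f² − 1/n_i²), and the Z² and hc factors cancel in the ratio.
λ₁/λ₂ = (1/2² − 1/4²)/(1/3² − 1/6²) = 0.1875/0.08333 = 2.25.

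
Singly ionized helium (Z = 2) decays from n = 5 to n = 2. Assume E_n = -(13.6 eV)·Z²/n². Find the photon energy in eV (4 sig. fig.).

11.42 eV

The Bohr energies scale as Z², so for Z = 2: E_n = −54.40/n² eV.
E_5 = −54.40/25 = −2.176 eV and E_2 = −54.40/4 = −13.60 eV.
The photon energy is |E_5 − E_2| = 11.42 eV.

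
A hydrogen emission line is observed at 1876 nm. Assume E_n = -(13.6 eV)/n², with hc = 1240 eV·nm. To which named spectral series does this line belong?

ΔE = 1240/1876 = 0.6610 eV.
This matches 13.6 × (1/3² − 1/4²), so n_f = 3: the Paschen series.

Paschen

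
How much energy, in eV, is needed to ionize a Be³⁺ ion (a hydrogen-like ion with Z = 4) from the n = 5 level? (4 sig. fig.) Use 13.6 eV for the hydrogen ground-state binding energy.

8.704 eV

E_n = −13.6 Z²/n² = −217.6/n² eV for Z = 4.
E_5 = −217.6/25 = −8.704 eV, so ionization (to E = 0) requires 8.704 eV.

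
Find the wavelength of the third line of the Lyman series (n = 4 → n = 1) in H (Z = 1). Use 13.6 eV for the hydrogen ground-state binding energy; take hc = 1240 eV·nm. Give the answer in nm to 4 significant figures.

The Lyman series terminates on n_f = 1; the third line has n_i = 1+3 = 4.
ΔE = 13.60 × (1/1² − 1/4²) = 12.75 eV.
λ = 1240 / 12.75 = 97.25 nm.

97.25 nm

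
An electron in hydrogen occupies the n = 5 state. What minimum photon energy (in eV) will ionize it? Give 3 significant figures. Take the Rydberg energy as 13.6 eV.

0.544 eV

E_5 = −13.60/25 = −0.544 eV, so ionization (to E = 0) requires 0.544 eV.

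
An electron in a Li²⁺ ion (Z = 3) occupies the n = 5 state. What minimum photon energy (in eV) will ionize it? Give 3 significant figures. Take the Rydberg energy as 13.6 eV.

4.90 eV

E_n = −13.6 Z²/n² = −122.4/n² eV for Z = 3.
E_5 = −122.4/25 = −4.90 eV, so ionization (to E = 0) requires 4.90 eV.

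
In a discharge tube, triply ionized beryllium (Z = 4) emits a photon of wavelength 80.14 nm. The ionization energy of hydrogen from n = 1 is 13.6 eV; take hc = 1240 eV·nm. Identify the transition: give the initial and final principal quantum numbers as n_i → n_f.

n_i = 5, n_f = 3

The photon energy is ΔE = hc/λ = 1240 / 80.14 = 15.47 eV.
With Z = 4, ΔE = 217.6 × (1/n_f² − 1/n_i²), so 1/n_f² − 1/n_i² = 0.07111.
Trying n_f = 3 gives 1/n_i² = 0.04000, i.e. n_i ≈ 5; this pair matches.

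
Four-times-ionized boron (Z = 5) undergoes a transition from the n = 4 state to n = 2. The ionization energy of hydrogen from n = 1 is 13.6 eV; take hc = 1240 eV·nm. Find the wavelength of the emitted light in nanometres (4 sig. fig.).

19.45 nm

For Z = 5 the level energies scale as Z², so the effective Rydberg energy is 13.6 × 25 = 340.0 eV.
ΔE = 340.0 × (1/2² − 1/4²) = 340.0 × 0.1875 = 63.75 eV.
λ = hc/ΔE = 1240 / 63.75 = 19.45 nm.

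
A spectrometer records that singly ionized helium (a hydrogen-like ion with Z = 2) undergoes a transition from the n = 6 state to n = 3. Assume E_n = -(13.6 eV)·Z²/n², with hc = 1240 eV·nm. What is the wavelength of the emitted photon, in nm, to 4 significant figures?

For Z = 2 the level energies scale as Z², so the effective Rydberg energy is 13.6 × 4 = 54.40 eV.
ΔE = 54.40 × (1/3² − 1/6²) = 54.40 × 0.08333 = 4.533 eV.
λ = hc/ΔE = 1240 / 4.533 = 273.5 nm.

273.5 nm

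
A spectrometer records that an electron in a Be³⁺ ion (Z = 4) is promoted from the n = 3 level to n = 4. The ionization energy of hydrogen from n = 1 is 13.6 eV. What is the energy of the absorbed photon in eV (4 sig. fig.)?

10.58 eV

The Bohr energies scale as Z², so for Z = 4: E_n = −217.6/n² eV.
E_4 = −217.6/16 = −13.60 eV and E_3 = −217.6/9 = −24.18 eV.
The photon energy is |E_4 − E_3| = 10.58 eV.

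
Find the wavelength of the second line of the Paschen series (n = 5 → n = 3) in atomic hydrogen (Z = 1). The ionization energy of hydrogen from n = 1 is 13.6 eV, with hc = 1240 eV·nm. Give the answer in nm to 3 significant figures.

1280 nm

The Paschen series terminates on n_f = 3; the second line has n_i = 3+2 = 5.
ΔE = 13.60 × (1/3² − 1/5²) = 0.9671 eV.
λ = 1240 / 0.9671 = 1280 nm.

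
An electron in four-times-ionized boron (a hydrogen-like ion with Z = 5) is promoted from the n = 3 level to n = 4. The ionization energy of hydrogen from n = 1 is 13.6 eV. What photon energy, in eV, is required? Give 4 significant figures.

16.53 eV

The Bohr energies scale as Z², so for Z = 5: E_n = −340.0/n² eV.
E_4 = −340.0/16 = −21.25 eV and E_3 = −340.0/9 = −37.78 eV.
The photon energy is |E_4 − E_3| = 16.53 eV.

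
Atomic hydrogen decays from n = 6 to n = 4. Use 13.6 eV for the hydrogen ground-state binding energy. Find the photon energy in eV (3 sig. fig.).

E_6 = −13.60/36 = −0.3778 eV and E_4 = −13.60/16 = −0.8500 eV.
The photon energy is |E_6 − E_4| = 0.472 eV.

0.472 eV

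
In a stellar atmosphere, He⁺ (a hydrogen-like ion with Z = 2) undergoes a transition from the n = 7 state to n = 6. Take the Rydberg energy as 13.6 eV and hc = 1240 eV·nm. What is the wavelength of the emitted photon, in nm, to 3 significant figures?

For Z = 2 the level energies scale as Z², so the effective Rydberg energy is 13.6 × 4 = 54.40 eV.
ΔE = 54.40 × (1/6² − 1/7²) = 54.40 × 0.007370 = 0.4009 eV.
λ = hc/ΔE = 1240 / 0.4009 = 3090 nm.

3090 nm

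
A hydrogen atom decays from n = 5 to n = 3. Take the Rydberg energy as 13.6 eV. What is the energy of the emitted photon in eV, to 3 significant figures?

E_5 = −13.60/25 = −0.5440 eV and E_3 = −13.60/9 = −1.511 eV.
The photon energy is |E_5 − E_3| = 0.967 eV.

0.967 eV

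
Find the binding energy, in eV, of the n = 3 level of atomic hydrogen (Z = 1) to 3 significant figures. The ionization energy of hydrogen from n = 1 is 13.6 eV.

E_3 = −13.60/9 = −1.51 eV, so ionization (to E = 0) requires 1.51 eV.

1.51 eV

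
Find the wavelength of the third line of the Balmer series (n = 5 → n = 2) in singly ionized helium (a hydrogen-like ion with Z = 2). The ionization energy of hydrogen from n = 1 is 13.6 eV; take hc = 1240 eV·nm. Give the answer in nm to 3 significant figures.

109 nm

The Balmer series terminates on n_f = 2; the third line has n_i = 2+3 = 5.
ΔE = 54.40 × (1/2² − 1/5²) = 11.42 eV.
λ = 1240 / 11.42 = 109 nm.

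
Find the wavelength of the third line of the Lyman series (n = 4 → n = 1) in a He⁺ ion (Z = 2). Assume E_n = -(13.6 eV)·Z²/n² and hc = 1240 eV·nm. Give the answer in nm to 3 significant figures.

The Lyman series terminates on n_f = 1; the third line has n_i = 1+3 = 4.
ΔE = 54.40 × (1/1² − 1/4²) = 51.00 eV.
λ = 1240 / 51.00 = 24.3 nm.

24.3 nm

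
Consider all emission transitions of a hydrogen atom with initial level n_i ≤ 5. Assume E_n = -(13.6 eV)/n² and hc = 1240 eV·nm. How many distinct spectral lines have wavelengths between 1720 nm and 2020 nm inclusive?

Enumerate all n_i → n_f pairs with 1 ≤ n_f < n_i ≤ 5 and compute λ = 1240 / [13.6·1·(1/n_f² − 1/n_i²)].
Lines falling in [1720, 2020] nm: 4→3 (1876 nm).

1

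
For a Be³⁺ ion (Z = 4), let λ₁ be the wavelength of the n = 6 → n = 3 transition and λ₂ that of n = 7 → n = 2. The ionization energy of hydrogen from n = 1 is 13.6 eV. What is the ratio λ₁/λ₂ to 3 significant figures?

2.76

λ ∝ 1/ΔE ∝ 1/(1/n_f² − 1/n_i²), and the Z² and hc factors cancel in the ratio.
λ₁/λ₂ = (1/2² − 1/7²)/(1/3² − 1/6²) = 0.2296/0.08333 = 2.76.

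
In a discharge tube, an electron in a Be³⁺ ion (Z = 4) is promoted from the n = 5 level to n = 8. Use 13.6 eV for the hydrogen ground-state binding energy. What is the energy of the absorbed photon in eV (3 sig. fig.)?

The Bohr energies scale as Z², so for Z = 4: E_n = −217.6/n² eV.
E_8 = −217.6/64 = −3.400 eV and E_5 = −217.6/25 = −8.704 eV.
The photon energy is |E_8 − E_5| = 5.30 eV.

5.30 eV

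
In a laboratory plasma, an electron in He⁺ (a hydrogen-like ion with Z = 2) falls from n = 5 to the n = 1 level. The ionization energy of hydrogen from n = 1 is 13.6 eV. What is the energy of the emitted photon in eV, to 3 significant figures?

52.2 eV

The Bohr energies scale as Z², so for Z = 2: E_n = −54.40/n² eV.
E_5 = −54.40/25 = −2.176 eV and E_1 = −54.40/1 = −54.40 eV.
The photon energy is |E_5 − E_1| = 52.2 eV.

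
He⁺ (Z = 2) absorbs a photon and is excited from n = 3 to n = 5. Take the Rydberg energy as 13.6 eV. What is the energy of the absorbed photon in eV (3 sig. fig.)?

3.87 eV

The Bohr energies scale as Z², so for Z = 2: E_n = −54.40/n² eV.
E_5 = −54.40/25 = −2.176 eV and E_3 = −54.40/9 = −6.044 eV.
The photon energy is |E_5 − E_3| = 3.87 eV.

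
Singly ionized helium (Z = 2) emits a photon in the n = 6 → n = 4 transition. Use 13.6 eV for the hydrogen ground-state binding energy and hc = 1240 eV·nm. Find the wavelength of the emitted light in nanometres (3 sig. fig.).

For Z = 2 the level energies scale as Z², so the effective Rydberg energy is 13.6 × 4 = 54.40 eV.
ΔE = 54.40 × (1/4² − 1/6²) = 54.40 × 0.03472 = 1.889 eV.
λ = hc/ΔE = 1240 / 1.889 = 656 nm.

656 nm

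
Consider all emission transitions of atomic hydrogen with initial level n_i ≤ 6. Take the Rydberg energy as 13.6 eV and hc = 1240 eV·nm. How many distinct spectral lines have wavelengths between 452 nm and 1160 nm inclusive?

3

Enumerate all n_i → n_f pairs with 1 ≤ n_f < n_i ≤ 6 and compute λ = 1240 / [13.6·1·(1/n_f² − 1/n_i²)].
Lines falling in [452, 1160] nm: 4→2 (486.3 nm), 3→2 (656.5 nm), 6→3 (1094 nm).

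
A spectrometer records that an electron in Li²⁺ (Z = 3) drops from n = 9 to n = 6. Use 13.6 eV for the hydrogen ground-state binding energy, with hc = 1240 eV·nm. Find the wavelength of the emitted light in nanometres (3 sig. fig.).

656 nm

For Z = 3 the level energies scale as Z², so the effective Rydberg energy is 13.6 × 9 = 122.4 eV.
ΔE = 122.4 × (1/6² − 1/9²) = 122.4 × 0.01543 = 1.889 eV.
λ = hc/ΔE = 1240 / 1.889 = 656 nm.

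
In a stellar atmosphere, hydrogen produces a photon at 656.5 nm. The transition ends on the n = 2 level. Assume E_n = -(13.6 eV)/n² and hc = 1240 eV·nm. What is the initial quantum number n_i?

n_i = 3

The photon energy is ΔE = hc/λ = 1240 / 656.5 = 1.889 eV.
With Z = 1, ΔE = 13.60 × (1/n_f² − 1/n_i²), so 1/n_f² − 1/n_i² = 0.1389.
With n_f = 2: 1/n_i² = 1/4 − 0.1389 = 0.1111, so n_i ≈ 3.00.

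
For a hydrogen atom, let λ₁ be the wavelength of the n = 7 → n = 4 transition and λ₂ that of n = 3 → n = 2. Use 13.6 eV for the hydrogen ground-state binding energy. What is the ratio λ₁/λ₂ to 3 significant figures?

λ ∝ 1/ΔE ∝ 1/(1/n_f² − 1/n_i²), and the Z² and hc factors cancel in the ratio.
λ₁/λ₂ = (1/2² − 1/3²)/(1/4² − 1/7²) = 0.1389/0.04209 = 3.30.

3.30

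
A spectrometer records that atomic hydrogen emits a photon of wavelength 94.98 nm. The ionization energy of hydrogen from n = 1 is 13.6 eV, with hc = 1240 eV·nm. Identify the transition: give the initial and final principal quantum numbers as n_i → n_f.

n_i = 5, n_f = 1

The photon energy is ΔE = hc/λ = 1240 / 94.98 = 13.06 eV.
With Z = 1, ΔE = 13.60 × (1/n_f² − 1/n_i²), so 1/n_f² − 1/n_i² = 0.9600.
Trying n_f = 1 gives 1/n_i² = 0.04005, i.e. n_i ≈ 5; this pair matches.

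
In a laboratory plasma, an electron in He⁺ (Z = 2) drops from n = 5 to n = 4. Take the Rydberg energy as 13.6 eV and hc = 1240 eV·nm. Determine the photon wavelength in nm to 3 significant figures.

1010 nm

For Z = 2 the level energies scale as Z², so the effective Rydberg energy is 13.6 × 4 = 54.40 eV.
ΔE = 54.40 × (1/4² − 1/5²) = 54.40 × 0.02250 = 1.224 eV.
λ = hc/ΔE = 1240 / 1.224 = 1010 nm.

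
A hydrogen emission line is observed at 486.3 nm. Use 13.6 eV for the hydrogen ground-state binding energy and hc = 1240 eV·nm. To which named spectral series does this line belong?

Balmer

ΔE = 1240/486.3 = 2.550 eV.
This matches 13.6 × (1/2² − 1/4²), so n_f = 2: the Balmer series.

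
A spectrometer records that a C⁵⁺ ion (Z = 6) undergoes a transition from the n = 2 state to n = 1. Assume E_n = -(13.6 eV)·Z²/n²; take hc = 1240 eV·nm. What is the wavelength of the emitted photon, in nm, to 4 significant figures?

For Z = 6 the level energies scale as Z², so the effective Rydberg energy is 13.6 × 36 = 489.6 eV.
ΔE = 489.6 × (1/1² − 1/2²) = 489.6 × 0.7500 = 367.2 eV.
λ = hc/ΔE = 1240 / 367.2 = 3.377 nm.

3.377 nm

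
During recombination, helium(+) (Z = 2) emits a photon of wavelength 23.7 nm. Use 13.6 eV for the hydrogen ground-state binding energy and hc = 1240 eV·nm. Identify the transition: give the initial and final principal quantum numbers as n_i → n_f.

The photon energy is ΔE = hc/λ = 1240 / 23.7 = 52.32 eV.
With Z = 2, ΔE = 54.40 × (1/n_f² − 1/n_i²), so 1/n_f² − 1/n_i² = 0.9618.
Trying n_f = 1 gives 1/n_i² = 0.03822, i.e. n_i ≈ 5; this pair matches.

n_i = 5, n_f = 1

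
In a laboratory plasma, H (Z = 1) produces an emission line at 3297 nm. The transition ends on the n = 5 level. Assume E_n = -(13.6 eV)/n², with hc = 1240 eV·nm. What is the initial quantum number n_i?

The photon energy is ΔE = hc/λ = 1240 / 3297 = 0.3761 eV.
With Z = 1, ΔE = 13.60 × (1/n_f² − 1/n_i²), so 1/n_f² − 1/n_i² = 0.02765.
With n_f = 5: 1/n_i² = 1/25 − 0.02765 = 0.01235, so n_i ≈ 9.00.

n_i = 9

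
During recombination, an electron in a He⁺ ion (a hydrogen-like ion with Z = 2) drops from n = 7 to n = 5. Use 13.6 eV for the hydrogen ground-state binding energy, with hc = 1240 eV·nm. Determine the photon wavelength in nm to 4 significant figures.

1163 nm

For Z = 2 the level energies scale as Z², so the effective Rydberg energy is 13.6 × 4 = 54.40 eV.
ΔE = 54.40 × (1/5² − 1/7²) = 54.40 × 0.01959 = 1.066 eV.
λ = hc/ΔE = 1240 / 1.066 = 1163 nm.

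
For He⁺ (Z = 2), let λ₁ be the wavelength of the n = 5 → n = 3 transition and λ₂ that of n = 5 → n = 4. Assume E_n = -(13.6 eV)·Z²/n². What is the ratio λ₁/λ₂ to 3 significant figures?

0.316

λ ∝ 1/ΔE ∝ 1/(1/n_f² − 1/n_i²), and the Z² and hc factors cancel in the ratio.
λ₁/λ₂ = (1/4² − 1/5²)/(1/3² − 1/5²) = 0.02250/0.07111 = 0.316.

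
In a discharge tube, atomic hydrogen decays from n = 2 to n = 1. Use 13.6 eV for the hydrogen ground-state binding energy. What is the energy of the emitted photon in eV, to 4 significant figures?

10.20 eV

E_2 = −13.60/4 = −3.400 eV and E_1 = −13.60/1 = −13.60 eV.
The photon energy is |E_2 − E_1| = 10.20 eV.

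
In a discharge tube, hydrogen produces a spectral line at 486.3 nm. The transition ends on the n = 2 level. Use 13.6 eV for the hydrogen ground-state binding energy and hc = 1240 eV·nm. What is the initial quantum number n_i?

n_i = 4

The photon energy is ΔE = hc/λ = 1240 / 486.3 = 2.550 eV.
With Z = 1, ΔE = 13.60 × (1/n_f² − 1/n_i²), so 1/n_f² − 1/n_i² = 0.1875.
With n_f = 2: 1/n_i² = 1/4 − 0.1875 = 0.06251, so n_i ≈ 4.00.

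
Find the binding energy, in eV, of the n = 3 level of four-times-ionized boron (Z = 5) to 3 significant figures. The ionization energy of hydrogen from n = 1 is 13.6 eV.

37.8 eV

E_n = −13.6 Z²/n² = −340.0/n² eV for Z = 5.
E_3 = −340.0/9 = −37.8 eV, so ionization (to E = 0) requires 37.8 eV.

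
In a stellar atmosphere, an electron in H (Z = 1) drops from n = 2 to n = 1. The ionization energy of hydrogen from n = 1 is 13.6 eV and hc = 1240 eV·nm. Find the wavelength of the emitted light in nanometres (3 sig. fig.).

ΔE = 13.60 × (1/1² − 1/2²) = 13.60 × 0.7500 = 10.20 eV.
λ = hc/ΔE = 1240 / 10.20 = 122 nm.
This line belongs to the Lyman series.

122 nm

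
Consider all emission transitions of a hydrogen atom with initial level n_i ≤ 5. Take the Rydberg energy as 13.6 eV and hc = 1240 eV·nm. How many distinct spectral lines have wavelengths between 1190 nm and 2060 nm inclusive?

Enumerate all n_i → n_f pairs with 1 ≤ n_f < n_i ≤ 5 and compute λ = 1240 / [13.6·1·(1/n_f² − 1/n_i²)].
Lines falling in [1190, 2060] nm: 5→3 (1282 nm), 4→3 (1876 nm).

2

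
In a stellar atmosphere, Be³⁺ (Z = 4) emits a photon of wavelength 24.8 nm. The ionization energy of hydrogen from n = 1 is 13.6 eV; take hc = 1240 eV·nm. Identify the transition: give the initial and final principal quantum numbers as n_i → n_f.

n_i = 7, n_f = 2

The photon energy is ΔE = hc/λ = 1240 / 24.8 = 50.00 eV.
With Z = 4, ΔE = 217.6 × (1/n_f² − 1/n_i²), so 1/n_f² − 1/n_i² = 0.2298.
Trying n_f = 2 gives 1/n_i² = 0.02022, i.e. n_i ≈ 7; this pair matches.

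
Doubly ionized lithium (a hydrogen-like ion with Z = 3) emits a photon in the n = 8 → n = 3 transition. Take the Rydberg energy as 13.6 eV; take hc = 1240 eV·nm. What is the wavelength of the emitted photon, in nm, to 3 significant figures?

106 nm

For Z = 3 the level energies scale as Z², so the effective Rydberg energy is 13.6 × 9 = 122.4 eV.
ΔE = 122.4 × (1/3² − 1/8²) = 122.4 × 0.09549 = 11.69 eV.
λ = hc/ΔE = 1240 / 11.69 = 106 nm.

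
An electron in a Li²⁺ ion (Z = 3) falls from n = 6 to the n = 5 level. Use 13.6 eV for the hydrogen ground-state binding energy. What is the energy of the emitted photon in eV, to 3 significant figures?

1.50 eV

The Bohr energies scale as Z², so for Z = 3: E_n = −122.4/n² eV.
E_6 = −122.4/36 = −3.400 eV and E_5 = −122.4/25 = −4.896 eV.
The photon energy is |E_6 − E_5| = 1.50 eV.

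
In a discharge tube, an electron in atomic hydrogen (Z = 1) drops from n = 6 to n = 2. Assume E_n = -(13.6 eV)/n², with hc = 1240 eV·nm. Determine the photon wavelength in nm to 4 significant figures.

410.3 nm

ΔE = 13.60 × (1/2² − 1/6²) = 13.60 × 0.2222 = 3.022 eV.
λ = hc/ΔE = 1240 / 3.022 = 410.3 nm.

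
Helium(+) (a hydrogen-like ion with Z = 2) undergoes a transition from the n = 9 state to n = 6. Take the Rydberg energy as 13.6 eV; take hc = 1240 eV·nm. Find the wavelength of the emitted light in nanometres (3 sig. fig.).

For Z = 2 the level energies scale as Z², so the effective Rydberg energy is 13.6 × 4 = 54.40 eV.
ΔE = 54.40 × (1/6² − 1/9²) = 54.40 × 0.01543 = 0.8395 eV.
λ = hc/ΔE = 1240 / 0.8395 = 1480 nm.

1480 nm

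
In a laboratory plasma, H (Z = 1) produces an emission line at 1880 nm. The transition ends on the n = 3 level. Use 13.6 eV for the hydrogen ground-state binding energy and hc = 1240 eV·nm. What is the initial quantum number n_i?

The photon energy is ΔE = hc/λ = 1240 / 1880 = 0.6596 eV.
With Z = 1, ΔE = 13.60 × (1/n_f² − 1/n_i²), so 1/n_f² − 1/n_i² = 0.04850.
With n_f = 3: 1/n_i² = 1/9 − 0.04850 = 0.06261, so n_i ≈ 4.00.

n_i = 4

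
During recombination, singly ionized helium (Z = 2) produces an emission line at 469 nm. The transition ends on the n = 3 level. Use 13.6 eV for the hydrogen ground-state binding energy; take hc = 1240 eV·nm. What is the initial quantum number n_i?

The photon energy is ΔE = hc/λ = 1240 / 469 = 2.644 eV.
With Z = 2, ΔE = 54.40 × (1/n_f² − 1/n_i²), so 1/n_f² − 1/n_i² = 0.04860.
With n_f = 3: 1/n_i² = 1/9 − 0.04860 = 0.06251, so n_i ≈ 4.00.

n_i = 4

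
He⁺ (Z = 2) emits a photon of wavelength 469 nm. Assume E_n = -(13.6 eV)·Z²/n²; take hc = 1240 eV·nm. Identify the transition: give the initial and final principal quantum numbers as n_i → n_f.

n_i = 4, n_f = 3

The photon energy is ΔE = hc/λ = 1240 / 469 = 2.644 eV.
With Z = 2, ΔE = 54.40 × (1/n_f² − 1/n_i²), so 1/n_f² − 1/n_i² = 0.04860.
Trying n_f = 3 gives 1/n_i² = 0.06251, i.e. n_i ≈ 4; this pair matches.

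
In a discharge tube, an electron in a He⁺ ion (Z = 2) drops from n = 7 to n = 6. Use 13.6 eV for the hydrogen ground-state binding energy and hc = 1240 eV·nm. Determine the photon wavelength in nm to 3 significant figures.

3090 nm

For Z = 2 the level energies scale as Z², so the effective Rydberg energy is 13.6 × 4 = 54.40 eV.
ΔE = 54.40 × (1/6² − 1/7²) = 54.40 × 0.007370 = 0.4009 eV.
λ = hc/ΔE = 1240 / 0.4009 = 3090 nm.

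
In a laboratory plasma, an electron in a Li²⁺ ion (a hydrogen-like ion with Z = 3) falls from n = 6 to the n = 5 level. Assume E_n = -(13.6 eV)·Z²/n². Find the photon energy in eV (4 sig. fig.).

1.496 eV

The Bohr energies scale as Z², so for Z = 3: E_n = −122.4/n² eV.
E_6 = −122.4/36 = −3.400 eV and E_5 = −122.4/25 = −4.896 eV.
The photon energy is |E_6 − E_5| = 1.496 eV.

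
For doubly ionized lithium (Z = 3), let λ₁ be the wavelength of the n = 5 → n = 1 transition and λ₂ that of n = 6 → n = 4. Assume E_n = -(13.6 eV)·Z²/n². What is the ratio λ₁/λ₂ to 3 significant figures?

λ ∝ 1/ΔE ∝ 1/(1/n_f² − 1/n_i²), and the Z² and hc factors cancel in the ratio.
λ₁/λ₂ = (1/4² − 1/6²)/(1/1² − 1/5²) = 0.03472/0.9600 = 0.0362.

0.0362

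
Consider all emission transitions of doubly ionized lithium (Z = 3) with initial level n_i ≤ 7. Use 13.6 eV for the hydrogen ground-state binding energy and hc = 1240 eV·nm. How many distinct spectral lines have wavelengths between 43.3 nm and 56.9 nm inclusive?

Enumerate all n_i → n_f pairs with 1 ≤ n_f < n_i ≤ 7 and compute λ = 1240 / [13.6·9·(1/n_f² − 1/n_i²)].
Lines falling in [43.3, 56.9] nm: 7→2 (44.12 nm), 6→2 (45.59 nm), 5→2 (48.24 nm), 4→2 (54.03 nm).

4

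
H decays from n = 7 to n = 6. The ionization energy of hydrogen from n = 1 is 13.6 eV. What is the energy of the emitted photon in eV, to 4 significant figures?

0.1002 eV

E_7 = −13.60/49 = −0.2776 eV and E_6 = −13.60/36 = −0.3778 eV.
The photon energy is |E_7 − E_6| = 0.1002 eV.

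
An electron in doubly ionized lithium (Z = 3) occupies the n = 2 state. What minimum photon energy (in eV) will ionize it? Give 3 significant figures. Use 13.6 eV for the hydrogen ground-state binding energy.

30.6 eV

E_n = −13.6 Z²/n² = −122.4/n² eV for Z = 3.
E_2 = −122.4/4 = −30.6 eV, so ionization (to E = 0) requires 30.6 eV.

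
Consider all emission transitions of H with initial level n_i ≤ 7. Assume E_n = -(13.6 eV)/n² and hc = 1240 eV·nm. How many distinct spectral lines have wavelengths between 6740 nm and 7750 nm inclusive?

Enumerate all n_i → n_f pairs with 1 ≤ n_f < n_i ≤ 7 and compute λ = 1240 / [13.6·1·(1/n_f² − 1/n_i²)].
Lines falling in [6740, 7750] nm: 6→5 (7460 nm).

1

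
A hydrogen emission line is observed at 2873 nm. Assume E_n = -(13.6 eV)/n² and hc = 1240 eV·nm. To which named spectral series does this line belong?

ΔE = 1240/2873 = 0.4316 eV.
This matches 13.6 × (1/5² − 1/11²), so n_f = 5: the Pfund series.

Pfund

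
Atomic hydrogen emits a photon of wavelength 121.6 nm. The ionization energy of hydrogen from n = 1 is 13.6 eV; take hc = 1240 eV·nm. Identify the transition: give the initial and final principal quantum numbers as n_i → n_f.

The photon energy is ΔE = hc/λ = 1240 / 121.6 = 10.20 eV.
With Z = 1, ΔE = 13.60 × (1/n_f² − 1/n_i²), so 1/n_f² − 1/n_i² = 0.7498.
Trying n_f = 1 gives 1/n_i² = 0.2502, i.e. n_i ≈ 2; this pair matches.

n_i = 2, n_f = 1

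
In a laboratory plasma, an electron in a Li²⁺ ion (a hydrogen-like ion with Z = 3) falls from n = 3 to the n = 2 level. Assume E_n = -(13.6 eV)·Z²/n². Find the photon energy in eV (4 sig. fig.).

17.00 eV

The Bohr energies scale as Z², so for Z = 3: E_n = −122.4/n² eV.
E_3 = −122.4/9 = −13.60 eV and E_2 = −122.4/4 = −30.60 eV.
The photon energy is |E_3 − E_2| = 17.00 eV.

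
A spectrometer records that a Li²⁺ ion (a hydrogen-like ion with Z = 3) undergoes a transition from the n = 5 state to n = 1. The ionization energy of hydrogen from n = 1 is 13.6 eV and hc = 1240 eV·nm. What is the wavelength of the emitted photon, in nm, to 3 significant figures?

10.6 nm

For Z = 3 the level energies scale as Z², so the effective Rydberg energy is 13.6 × 9 = 122.4 eV.
ΔE = 122.4 × (1/1² − 1/5²) = 122.4 × 0.9600 = 117.5 eV.
λ = hc/ΔE = 1240 / 117.5 = 10.6 nm.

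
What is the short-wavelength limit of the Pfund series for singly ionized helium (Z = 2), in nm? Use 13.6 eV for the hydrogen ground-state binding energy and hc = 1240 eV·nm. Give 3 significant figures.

The Pfund series has lower level n_f = 5; the series limit corresponds to n_i → ∞.
ΔE_max = 13.6 × 4 / 5² = 2.176 eV.
λ_min = 1240 / 2.176 = 570 nm.

570 nm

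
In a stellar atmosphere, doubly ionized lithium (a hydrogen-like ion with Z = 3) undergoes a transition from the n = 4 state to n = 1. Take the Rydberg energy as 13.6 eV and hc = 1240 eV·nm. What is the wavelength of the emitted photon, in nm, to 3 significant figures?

10.8 nm

For Z = 3 the level energies scale as Z², so the effective Rydberg energy is 13.6 × 9 = 122.4 eV.
ΔE = 122.4 × (1/1² − 1/4²) = 122.4 × 0.9375 = 114.8 eV.
λ = hc/ΔE = 1240 / 114.8 = 10.8 nm.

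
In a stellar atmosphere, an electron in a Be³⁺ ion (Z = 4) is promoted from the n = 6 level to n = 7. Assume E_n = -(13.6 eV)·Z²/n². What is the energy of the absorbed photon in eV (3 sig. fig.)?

1.60 eV

The Bohr energies scale as Z², so for Z = 4: E_n = −217.6/n² eV.
E_7 = −217.6/49 = −4.441 eV and E_6 = −217.6/36 = −6.044 eV.
The photon energy is |E_7 − E_6| = 1.60 eV.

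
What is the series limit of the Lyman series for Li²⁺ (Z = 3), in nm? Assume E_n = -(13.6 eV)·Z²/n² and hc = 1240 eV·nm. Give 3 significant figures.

10.1 nm

The Lyman series has lower level n_f = 1; the series limit corresponds to n_i → ∞.
ΔE_max = 13.6 × 9 / 1² = 122.4 eV.
λ_min = 1240 / 122.4 = 10.1 nm.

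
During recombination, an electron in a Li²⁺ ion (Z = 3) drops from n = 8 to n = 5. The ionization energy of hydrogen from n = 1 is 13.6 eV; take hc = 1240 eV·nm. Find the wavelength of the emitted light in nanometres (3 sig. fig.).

For Z = 3 the level energies scale as Z², so the effective Rydberg energy is 13.6 × 9 = 122.4 eV.
ΔE = 122.4 × (1/5² − 1/8²) = 122.4 × 0.02438 = 2.984 eV.
λ = hc/ΔE = 1240 / 2.984 = 416 nm.

416 nm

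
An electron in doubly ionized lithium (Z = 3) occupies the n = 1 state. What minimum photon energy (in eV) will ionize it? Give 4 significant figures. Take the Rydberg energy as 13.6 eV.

E_n = −13.6 Z²/n² = −122.4/n² eV for Z = 3.
E_1 = −122.4/1 = −122.4 eV, so ionization (to E = 0) requires 122.4 eV.

122.4 eV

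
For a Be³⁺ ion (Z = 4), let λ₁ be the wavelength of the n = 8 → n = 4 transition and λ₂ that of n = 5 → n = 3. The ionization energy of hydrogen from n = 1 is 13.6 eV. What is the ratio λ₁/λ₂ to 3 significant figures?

λ ∝ 1/ΔE ∝ 1/(1/n_f² − 1/n_i²), and the Z² and hc factors cancel in the ratio.
λ₁/λ₂ = (1/3² − 1/5²)/(1/4² − 1/8²) = 0.07111/0.04688 = 1.52.

1.52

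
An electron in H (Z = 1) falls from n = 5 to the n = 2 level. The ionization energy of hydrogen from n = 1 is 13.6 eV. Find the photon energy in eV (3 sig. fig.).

2.86 eV

E_5 = −13.60/25 = −0.5440 eV and E_2 = −13.60/4 = −3.400 eV.
The photon energy is |E_5 − E_2| = 2.86 eV.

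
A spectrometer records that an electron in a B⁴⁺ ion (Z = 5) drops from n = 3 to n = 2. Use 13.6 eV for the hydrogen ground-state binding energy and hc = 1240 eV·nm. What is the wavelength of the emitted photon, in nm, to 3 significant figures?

For Z = 5 the level energies scale as Z², so the effective Rydberg energy is 13.6 × 25 = 340.0 eV.
ΔE = 340.0 × (1/2² − 1/3²) = 340.0 × 0.1389 = 47.22 eV.
λ = hc/ΔE = 1240 / 47.22 = 26.3 nm.

26.3 nm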